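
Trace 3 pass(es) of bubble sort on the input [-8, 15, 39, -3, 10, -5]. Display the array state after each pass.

After pass 1: [-8, 15, -3, 10, -5, 39] (3 swaps)
After pass 2: [-8, -3, 10, -5, 15, 39] (3 swaps)
After pass 3: [-8, -3, -5, 10, 15, 39] (1 swaps)
Total swaps: 7


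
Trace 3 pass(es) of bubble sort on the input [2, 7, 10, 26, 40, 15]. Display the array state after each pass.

After pass 1: [2, 7, 10, 26, 15, 40] (1 swaps)
After pass 2: [2, 7, 10, 15, 26, 40] (1 swaps)
After pass 3: [2, 7, 10, 15, 26, 40] (0 swaps)
Total swaps: 2


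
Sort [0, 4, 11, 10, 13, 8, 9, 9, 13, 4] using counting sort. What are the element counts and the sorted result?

Count array: [1, 0, 0, 0, 2, 0, 0, 0, 1, 2, 1, 1, 0, 2]
(count[i] = number of elements equal to i)
Cumulative count: [1, 1, 1, 1, 3, 3, 3, 3, 4, 6, 7, 8, 8, 10]
Sorted: [0, 4, 4, 8, 9, 9, 10, 11, 13, 13]


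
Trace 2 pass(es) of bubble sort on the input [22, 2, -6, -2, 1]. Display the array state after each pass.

After pass 1: [2, -6, -2, 1, 22] (4 swaps)
After pass 2: [-6, -2, 1, 2, 22] (3 swaps)
Total swaps: 7


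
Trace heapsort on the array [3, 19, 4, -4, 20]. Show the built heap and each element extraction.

Build heap: [20, 19, 4, -4, 3]
Extract 20: [19, 3, 4, -4, 20]
Extract 19: [4, 3, -4, 19, 20]
Extract 4: [3, -4, 4, 19, 20]
Extract 3: [-4, 3, 4, 19, 20]


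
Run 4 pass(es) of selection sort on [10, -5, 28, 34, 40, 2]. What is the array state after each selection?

Pass 1: Select minimum -5 at index 1, swap -> [-5, 10, 28, 34, 40, 2]
Pass 2: Select minimum 2 at index 5, swap -> [-5, 2, 28, 34, 40, 10]
Pass 3: Select minimum 10 at index 5, swap -> [-5, 2, 10, 34, 40, 28]
Pass 4: Select minimum 28 at index 5, swap -> [-5, 2, 10, 28, 40, 34]


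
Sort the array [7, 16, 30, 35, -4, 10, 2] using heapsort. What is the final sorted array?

Build heap: [35, 16, 30, 7, -4, 10, 2]
Extract 35: [30, 16, 10, 7, -4, 2, 35]
Extract 30: [16, 7, 10, 2, -4, 30, 35]
Extract 16: [10, 7, -4, 2, 16, 30, 35]
Extract 10: [7, 2, -4, 10, 16, 30, 35]
Extract 7: [2, -4, 7, 10, 16, 30, 35]
Extract 2: [-4, 2, 7, 10, 16, 30, 35]


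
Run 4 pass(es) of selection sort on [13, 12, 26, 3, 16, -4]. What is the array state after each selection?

Pass 1: Select minimum -4 at index 5, swap -> [-4, 12, 26, 3, 16, 13]
Pass 2: Select minimum 3 at index 3, swap -> [-4, 3, 26, 12, 16, 13]
Pass 3: Select minimum 12 at index 3, swap -> [-4, 3, 12, 26, 16, 13]
Pass 4: Select minimum 13 at index 5, swap -> [-4, 3, 12, 13, 16, 26]


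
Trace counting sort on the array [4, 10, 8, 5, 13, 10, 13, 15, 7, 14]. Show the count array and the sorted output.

Count array: [0, 0, 0, 0, 1, 1, 0, 1, 1, 0, 2, 0, 0, 2, 1, 1]
(count[i] = number of elements equal to i)
Cumulative count: [0, 0, 0, 0, 1, 2, 2, 3, 4, 4, 6, 6, 6, 8, 9, 10]
Sorted: [4, 5, 7, 8, 10, 10, 13, 13, 14, 15]


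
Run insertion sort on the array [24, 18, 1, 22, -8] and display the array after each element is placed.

First element 24 is already 'sorted'
Insert 18: shifted 1 elements -> [18, 24, 1, 22, -8]
Insert 1: shifted 2 elements -> [1, 18, 24, 22, -8]
Insert 22: shifted 1 elements -> [1, 18, 22, 24, -8]
Insert -8: shifted 4 elements -> [-8, 1, 18, 22, 24]


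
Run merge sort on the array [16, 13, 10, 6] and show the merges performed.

Divide and conquer:
  Merge [16] + [13] -> [13, 16]
  Merge [10] + [6] -> [6, 10]
  Merge [13, 16] + [6, 10] -> [6, 10, 13, 16]


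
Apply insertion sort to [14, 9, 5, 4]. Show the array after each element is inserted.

First element 14 is already 'sorted'
Insert 9: shifted 1 elements -> [9, 14, 5, 4]
Insert 5: shifted 2 elements -> [5, 9, 14, 4]
Insert 4: shifted 3 elements -> [4, 5, 9, 14]


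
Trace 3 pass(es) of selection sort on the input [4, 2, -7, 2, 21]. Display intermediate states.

Pass 1: Select minimum -7 at index 2, swap -> [-7, 2, 4, 2, 21]
Pass 2: Select minimum 2 at index 1, swap -> [-7, 2, 4, 2, 21]
Pass 3: Select minimum 2 at index 3, swap -> [-7, 2, 2, 4, 21]


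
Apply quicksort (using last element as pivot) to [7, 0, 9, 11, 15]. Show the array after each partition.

Partition 1: pivot=15 at index 4 -> [7, 0, 9, 11, 15]
Partition 2: pivot=11 at index 3 -> [7, 0, 9, 11, 15]
Partition 3: pivot=9 at index 2 -> [7, 0, 9, 11, 15]
Partition 4: pivot=0 at index 0 -> [0, 7, 9, 11, 15]


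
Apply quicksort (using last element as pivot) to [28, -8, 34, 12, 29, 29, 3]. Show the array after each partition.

Partition 1: pivot=3 at index 1 -> [-8, 3, 34, 12, 29, 29, 28]
Partition 2: pivot=28 at index 3 -> [-8, 3, 12, 28, 29, 29, 34]
Partition 3: pivot=34 at index 6 -> [-8, 3, 12, 28, 29, 29, 34]
Partition 4: pivot=29 at index 5 -> [-8, 3, 12, 28, 29, 29, 34]


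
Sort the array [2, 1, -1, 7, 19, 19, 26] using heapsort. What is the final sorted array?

Build heap: [26, 19, 19, 7, 1, 2, -1]
Extract 26: [19, 7, 19, -1, 1, 2, 26]
Extract 19: [19, 7, 2, -1, 1, 19, 26]
Extract 19: [7, 1, 2, -1, 19, 19, 26]
Extract 7: [2, 1, -1, 7, 19, 19, 26]
Extract 2: [1, -1, 2, 7, 19, 19, 26]
Extract 1: [-1, 1, 2, 7, 19, 19, 26]


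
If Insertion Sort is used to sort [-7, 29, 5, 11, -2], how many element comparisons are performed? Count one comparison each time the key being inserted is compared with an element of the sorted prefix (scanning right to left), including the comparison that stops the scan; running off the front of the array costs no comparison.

Insert 29: -7 <= 29 (stop) = 1 comparison(s) -> [-7, 29, 5, 11, -2]
Insert 5: 29 > 5 (shift), -7 <= 5 (stop) = 2 comparison(s) -> [-7, 5, 29, 11, -2]
Insert 11: 29 > 11 (shift), 5 <= 11 (stop) = 2 comparison(s) -> [-7, 5, 11, 29, -2]
Insert -2: 29 > -2 (shift), 11 > -2 (shift), 5 > -2 (shift), -7 <= -2 (stop) = 4 comparison(s) -> [-7, -2, 5, 11, 29]
Total comparisons: 1 + 2 + 2 + 4 = 9


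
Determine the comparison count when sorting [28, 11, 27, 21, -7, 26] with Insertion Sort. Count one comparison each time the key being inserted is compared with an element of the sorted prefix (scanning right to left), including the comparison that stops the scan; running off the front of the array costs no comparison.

Insert 11: 28 > 11 (shift), reached front = 1 comparison(s) -> [11, 28, 27, 21, -7, 26]
Insert 27: 28 > 27 (shift), 11 <= 27 (stop) = 2 comparison(s) -> [11, 27, 28, 21, -7, 26]
Insert 21: 28 > 21 (shift), 27 > 21 (shift), 11 <= 21 (stop) = 3 comparison(s) -> [11, 21, 27, 28, -7, 26]
Insert -7: 28 > -7 (shift), 27 > -7 (shift), 21 > -7 (shift), 11 > -7 (shift), reached front = 4 comparison(s) -> [-7, 11, 21, 27, 28, 26]
Insert 26: 28 > 26 (shift), 27 > 26 (shift), 21 <= 26 (stop) = 3 comparison(s) -> [-7, 11, 21, 26, 27, 28]
Total comparisons: 1 + 2 + 3 + 4 + 3 = 13


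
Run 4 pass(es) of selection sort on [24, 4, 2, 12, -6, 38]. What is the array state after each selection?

Pass 1: Select minimum -6 at index 4, swap -> [-6, 4, 2, 12, 24, 38]
Pass 2: Select minimum 2 at index 2, swap -> [-6, 2, 4, 12, 24, 38]
Pass 3: Select minimum 4 at index 2, swap -> [-6, 2, 4, 12, 24, 38]
Pass 4: Select minimum 12 at index 3, swap -> [-6, 2, 4, 12, 24, 38]


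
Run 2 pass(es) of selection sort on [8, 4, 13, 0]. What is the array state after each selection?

Pass 1: Select minimum 0 at index 3, swap -> [0, 4, 13, 8]
Pass 2: Select minimum 4 at index 1, swap -> [0, 4, 13, 8]


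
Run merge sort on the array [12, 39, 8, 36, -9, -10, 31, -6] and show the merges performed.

Divide and conquer:
  Merge [12] + [39] -> [12, 39]
  Merge [8] + [36] -> [8, 36]
  Merge [12, 39] + [8, 36] -> [8, 12, 36, 39]
  Merge [-9] + [-10] -> [-10, -9]
  Merge [31] + [-6] -> [-6, 31]
  Merge [-10, -9] + [-6, 31] -> [-10, -9, -6, 31]
  Merge [8, 12, 36, 39] + [-10, -9, -6, 31] -> [-10, -9, -6, 8, 12, 31, 36, 39]


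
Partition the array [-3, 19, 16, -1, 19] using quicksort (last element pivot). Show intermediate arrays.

Partition 1: pivot=19 at index 4 -> [-3, 19, 16, -1, 19]
Partition 2: pivot=-1 at index 1 -> [-3, -1, 16, 19, 19]
Partition 3: pivot=19 at index 3 -> [-3, -1, 16, 19, 19]


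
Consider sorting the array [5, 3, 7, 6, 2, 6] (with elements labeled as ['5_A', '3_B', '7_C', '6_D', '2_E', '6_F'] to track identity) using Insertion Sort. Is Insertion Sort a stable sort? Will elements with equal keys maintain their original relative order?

Trace Insertion Sort on the labeled array (the key is the number; the letter only tracks identity):
  Insert 3_B at index 0: [3_B, 5_A, 7_C, 6_D, 2_E, 6_F]
  Insert 7_C at index 2: [3_B, 5_A, 7_C, 6_D, 2_E, 6_F]
  Insert 6_D at index 2: [3_B, 5_A, 6_D, 7_C, 2_E, 6_F]
  Insert 2_E at index 0: [2_E, 3_B, 5_A, 6_D, 7_C, 6_F]
  Insert 6_F at index 4: [2_E, 3_B, 5_A, 6_D, 6_F, 7_C]
Final order: [2_E, 3_B, 5_A, 6_D, 6_F, 7_C]
Equal keys:
  value 6: originally 6_D, 6_F; after sorting 6_D, 6_F -> order preserved
All equal keys kept their original relative order. Insertion Sort is stable: elements are shifted only while they are strictly greater than the key, so a key is inserted after any equal elements already placed.
Answer: Stable


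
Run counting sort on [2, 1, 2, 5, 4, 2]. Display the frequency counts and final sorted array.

Count array: [0, 1, 3, 0, 1, 1]
(count[i] = number of elements equal to i)
Cumulative count: [0, 1, 4, 4, 5, 6]
Sorted: [1, 2, 2, 2, 4, 5]


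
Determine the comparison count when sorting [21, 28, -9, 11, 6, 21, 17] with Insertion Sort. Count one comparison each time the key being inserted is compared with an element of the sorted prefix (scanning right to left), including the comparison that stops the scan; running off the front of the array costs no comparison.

Insert 28: 21 <= 28 (stop) = 1 comparison(s) -> [21, 28, -9, 11, 6, 21, 17]
Insert -9: 28 > -9 (shift), 21 > -9 (shift), reached front = 2 comparison(s) -> [-9, 21, 28, 11, 6, 21, 17]
Insert 11: 28 > 11 (shift), 21 > 11 (shift), -9 <= 11 (stop) = 3 comparison(s) -> [-9, 11, 21, 28, 6, 21, 17]
Insert 6: 28 > 6 (shift), 21 > 6 (shift), 11 > 6 (shift), -9 <= 6 (stop) = 4 comparison(s) -> [-9, 6, 11, 21, 28, 21, 17]
Insert 21: 28 > 21 (shift), 21 <= 21 (stop) = 2 comparison(s) -> [-9, 6, 11, 21, 21, 28, 17]
Insert 17: 28 > 17 (shift), 21 > 17 (shift), 21 > 17 (shift), 11 <= 17 (stop) = 4 comparison(s) -> [-9, 6, 11, 17, 21, 21, 28]
Total comparisons: 1 + 2 + 3 + 4 + 2 + 4 = 16


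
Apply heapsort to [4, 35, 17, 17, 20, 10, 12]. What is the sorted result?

Build heap: [35, 20, 17, 17, 4, 10, 12]
Extract 35: [20, 17, 17, 12, 4, 10, 35]
Extract 20: [17, 12, 17, 10, 4, 20, 35]
Extract 17: [17, 12, 4, 10, 17, 20, 35]
Extract 17: [12, 10, 4, 17, 17, 20, 35]
Extract 12: [10, 4, 12, 17, 17, 20, 35]
Extract 10: [4, 10, 12, 17, 17, 20, 35]


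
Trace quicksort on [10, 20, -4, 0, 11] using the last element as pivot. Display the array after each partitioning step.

Partition 1: pivot=11 at index 3 -> [10, -4, 0, 11, 20]
Partition 2: pivot=0 at index 1 -> [-4, 0, 10, 11, 20]


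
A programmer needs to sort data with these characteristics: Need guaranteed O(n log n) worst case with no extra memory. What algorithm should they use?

Best choice: Heapsort
Reason: Heapsort is O(n log n) worst case and sorts in-place; quicksort can degrade to O(n^2)


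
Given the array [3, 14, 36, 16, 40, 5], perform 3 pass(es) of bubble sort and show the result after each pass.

After pass 1: [3, 14, 16, 36, 5, 40] (2 swaps)
After pass 2: [3, 14, 16, 5, 36, 40] (1 swaps)
After pass 3: [3, 14, 5, 16, 36, 40] (1 swaps)
Total swaps: 4


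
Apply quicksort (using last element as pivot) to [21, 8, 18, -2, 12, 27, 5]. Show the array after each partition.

Partition 1: pivot=5 at index 1 -> [-2, 5, 18, 21, 12, 27, 8]
Partition 2: pivot=8 at index 2 -> [-2, 5, 8, 21, 12, 27, 18]
Partition 3: pivot=18 at index 4 -> [-2, 5, 8, 12, 18, 27, 21]
Partition 4: pivot=21 at index 5 -> [-2, 5, 8, 12, 18, 21, 27]


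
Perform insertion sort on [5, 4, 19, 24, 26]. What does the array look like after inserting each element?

First element 5 is already 'sorted'
Insert 4: shifted 1 elements -> [4, 5, 19, 24, 26]
Insert 19: shifted 0 elements -> [4, 5, 19, 24, 26]
Insert 24: shifted 0 elements -> [4, 5, 19, 24, 26]
Insert 26: shifted 0 elements -> [4, 5, 19, 24, 26]


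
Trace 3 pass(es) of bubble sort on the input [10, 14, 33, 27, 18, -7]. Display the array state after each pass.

After pass 1: [10, 14, 27, 18, -7, 33] (3 swaps)
After pass 2: [10, 14, 18, -7, 27, 33] (2 swaps)
After pass 3: [10, 14, -7, 18, 27, 33] (1 swaps)
Total swaps: 6


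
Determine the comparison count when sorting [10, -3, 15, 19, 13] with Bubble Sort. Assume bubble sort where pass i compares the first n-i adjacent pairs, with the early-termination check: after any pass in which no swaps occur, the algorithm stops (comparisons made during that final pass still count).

Pass 1: compare adjacent pairs (0,1)..(3,4) = 4 comparison(s), 2 swap(s) -> [-3, 10, 15, 13, 19]
Pass 2: compare adjacent pairs (0,1)..(2,3) = 3 comparison(s), 1 swap(s) -> [-3, 10, 13, 15, 19]
Pass 3: compare adjacent pairs (0,1)..(1,2) = 2 comparison(s), 0 swap(s) -> [-3, 10, 13, 15, 19]
No swaps in this pass, so bubble sort stops here.
Total comparisons: 4 + 3 + 2 = 9


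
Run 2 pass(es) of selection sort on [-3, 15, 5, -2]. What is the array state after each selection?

Pass 1: Select minimum -3 at index 0, swap -> [-3, 15, 5, -2]
Pass 2: Select minimum -2 at index 3, swap -> [-3, -2, 5, 15]


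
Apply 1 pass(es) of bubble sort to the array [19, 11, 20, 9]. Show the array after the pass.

After pass 1: [11, 19, 9, 20] (2 swaps)
Total swaps: 2


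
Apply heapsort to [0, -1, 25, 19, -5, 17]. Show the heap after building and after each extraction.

Build heap: [25, 19, 17, -1, -5, 0]
Extract 25: [19, 0, 17, -1, -5, 25]
Extract 19: [17, 0, -5, -1, 19, 25]
Extract 17: [0, -1, -5, 17, 19, 25]
Extract 0: [-1, -5, 0, 17, 19, 25]
Extract -1: [-5, -1, 0, 17, 19, 25]


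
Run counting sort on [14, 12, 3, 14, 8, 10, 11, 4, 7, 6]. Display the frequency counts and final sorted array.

Count array: [0, 0, 0, 1, 1, 0, 1, 1, 1, 0, 1, 1, 1, 0, 2]
(count[i] = number of elements equal to i)
Cumulative count: [0, 0, 0, 1, 2, 2, 3, 4, 5, 5, 6, 7, 8, 8, 10]
Sorted: [3, 4, 6, 7, 8, 10, 11, 12, 14, 14]


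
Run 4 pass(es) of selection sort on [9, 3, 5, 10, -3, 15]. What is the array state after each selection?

Pass 1: Select minimum -3 at index 4, swap -> [-3, 3, 5, 10, 9, 15]
Pass 2: Select minimum 3 at index 1, swap -> [-3, 3, 5, 10, 9, 15]
Pass 3: Select minimum 5 at index 2, swap -> [-3, 3, 5, 10, 9, 15]
Pass 4: Select minimum 9 at index 4, swap -> [-3, 3, 5, 9, 10, 15]


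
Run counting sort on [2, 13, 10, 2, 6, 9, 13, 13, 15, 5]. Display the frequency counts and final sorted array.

Count array: [0, 0, 2, 0, 0, 1, 1, 0, 0, 1, 1, 0, 0, 3, 0, 1]
(count[i] = number of elements equal to i)
Cumulative count: [0, 0, 2, 2, 2, 3, 4, 4, 4, 5, 6, 6, 6, 9, 9, 10]
Sorted: [2, 2, 5, 6, 9, 10, 13, 13, 13, 15]


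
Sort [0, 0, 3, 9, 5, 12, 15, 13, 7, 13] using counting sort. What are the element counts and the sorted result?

Count array: [2, 0, 0, 1, 0, 1, 0, 1, 0, 1, 0, 0, 1, 2, 0, 1]
(count[i] = number of elements equal to i)
Cumulative count: [2, 2, 2, 3, 3, 4, 4, 5, 5, 6, 6, 6, 7, 9, 9, 10]
Sorted: [0, 0, 3, 5, 7, 9, 12, 13, 13, 15]


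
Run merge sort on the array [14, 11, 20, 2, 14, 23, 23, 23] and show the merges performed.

Divide and conquer:
  Merge [14] + [11] -> [11, 14]
  Merge [20] + [2] -> [2, 20]
  Merge [11, 14] + [2, 20] -> [2, 11, 14, 20]
  Merge [14] + [23] -> [14, 23]
  Merge [23] + [23] -> [23, 23]
  Merge [14, 23] + [23, 23] -> [14, 23, 23, 23]
  Merge [2, 11, 14, 20] + [14, 23, 23, 23] -> [2, 11, 14, 14, 20, 23, 23, 23]


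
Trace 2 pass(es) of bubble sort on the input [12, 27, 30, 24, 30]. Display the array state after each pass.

After pass 1: [12, 27, 24, 30, 30] (1 swaps)
After pass 2: [12, 24, 27, 30, 30] (1 swaps)
Total swaps: 2


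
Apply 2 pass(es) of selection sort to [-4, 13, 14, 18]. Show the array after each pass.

Pass 1: Select minimum -4 at index 0, swap -> [-4, 13, 14, 18]
Pass 2: Select minimum 13 at index 1, swap -> [-4, 13, 14, 18]


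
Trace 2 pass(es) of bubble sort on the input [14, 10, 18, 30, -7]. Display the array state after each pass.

After pass 1: [10, 14, 18, -7, 30] (2 swaps)
After pass 2: [10, 14, -7, 18, 30] (1 swaps)
Total swaps: 3


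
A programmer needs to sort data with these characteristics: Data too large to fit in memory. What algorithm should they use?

Best choice: External merge sort
Reason: Minimizes disk I/O by sequential reads/writes


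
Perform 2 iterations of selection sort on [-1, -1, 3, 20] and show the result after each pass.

Pass 1: Select minimum -1 at index 0, swap -> [-1, -1, 3, 20]
Pass 2: Select minimum -1 at index 1, swap -> [-1, -1, 3, 20]


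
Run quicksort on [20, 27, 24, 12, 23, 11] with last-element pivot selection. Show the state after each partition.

Partition 1: pivot=11 at index 0 -> [11, 27, 24, 12, 23, 20]
Partition 2: pivot=20 at index 2 -> [11, 12, 20, 27, 23, 24]
Partition 3: pivot=24 at index 4 -> [11, 12, 20, 23, 24, 27]


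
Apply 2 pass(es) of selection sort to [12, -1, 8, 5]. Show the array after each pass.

Pass 1: Select minimum -1 at index 1, swap -> [-1, 12, 8, 5]
Pass 2: Select minimum 5 at index 3, swap -> [-1, 5, 8, 12]


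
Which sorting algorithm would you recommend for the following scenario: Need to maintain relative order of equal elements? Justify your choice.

Best choice: Merge sort or Insertion sort
Reason: Both are stable; quicksort and heapsort are not stable


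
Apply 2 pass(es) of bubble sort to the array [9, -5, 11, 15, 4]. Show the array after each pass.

After pass 1: [-5, 9, 11, 4, 15] (2 swaps)
After pass 2: [-5, 9, 4, 11, 15] (1 swaps)
Total swaps: 3


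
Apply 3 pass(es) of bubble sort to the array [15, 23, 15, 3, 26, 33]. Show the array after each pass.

After pass 1: [15, 15, 3, 23, 26, 33] (2 swaps)
After pass 2: [15, 3, 15, 23, 26, 33] (1 swaps)
After pass 3: [3, 15, 15, 23, 26, 33] (1 swaps)
Total swaps: 4


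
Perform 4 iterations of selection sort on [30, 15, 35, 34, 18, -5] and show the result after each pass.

Pass 1: Select minimum -5 at index 5, swap -> [-5, 15, 35, 34, 18, 30]
Pass 2: Select minimum 15 at index 1, swap -> [-5, 15, 35, 34, 18, 30]
Pass 3: Select minimum 18 at index 4, swap -> [-5, 15, 18, 34, 35, 30]
Pass 4: Select minimum 30 at index 5, swap -> [-5, 15, 18, 30, 35, 34]


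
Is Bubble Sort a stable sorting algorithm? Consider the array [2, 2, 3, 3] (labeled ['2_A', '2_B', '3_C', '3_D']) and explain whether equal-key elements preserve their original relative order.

Trace Bubble Sort on the labeled array (the key is the number; the letter only tracks identity):
  After pass 1: [2_A, 2_B, 3_C, 3_D] (no swaps, done)
Final order: [2_A, 2_B, 3_C, 3_D]
Equal keys:
  value 2: originally 2_A, 2_B; after sorting 2_A, 2_B -> order preserved
  value 3: originally 3_C, 3_D; after sorting 3_C, 3_D -> order preserved
All equal keys kept their original relative order. Bubble Sort is stable: it only swaps adjacent elements when the left one is strictly greater, so equal keys never move past each other.
Answer: Stable


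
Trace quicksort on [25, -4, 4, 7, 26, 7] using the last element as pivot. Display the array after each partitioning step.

Partition 1: pivot=7 at index 3 -> [-4, 4, 7, 7, 26, 25]
Partition 2: pivot=7 at index 2 -> [-4, 4, 7, 7, 26, 25]
Partition 3: pivot=4 at index 1 -> [-4, 4, 7, 7, 26, 25]
Partition 4: pivot=25 at index 4 -> [-4, 4, 7, 7, 25, 26]


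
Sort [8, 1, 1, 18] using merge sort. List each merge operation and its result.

Divide and conquer:
  Merge [8] + [1] -> [1, 8]
  Merge [1] + [18] -> [1, 18]
  Merge [1, 8] + [1, 18] -> [1, 1, 8, 18]


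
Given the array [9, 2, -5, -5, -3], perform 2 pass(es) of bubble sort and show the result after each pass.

After pass 1: [2, -5, -5, -3, 9] (4 swaps)
After pass 2: [-5, -5, -3, 2, 9] (3 swaps)
Total swaps: 7


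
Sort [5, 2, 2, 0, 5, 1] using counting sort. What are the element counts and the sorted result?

Count array: [1, 1, 2, 0, 0, 2]
(count[i] = number of elements equal to i)
Cumulative count: [1, 2, 4, 4, 4, 6]
Sorted: [0, 1, 2, 2, 5, 5]


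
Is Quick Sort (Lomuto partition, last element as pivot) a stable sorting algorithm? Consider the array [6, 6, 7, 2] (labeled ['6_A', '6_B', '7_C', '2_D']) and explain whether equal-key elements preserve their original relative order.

Trace Quick Sort on the labeled array (the key is the number; the letter only tracks identity):
  Partition indices 0..3 around pivot 2_D -> [2_D, 6_B, 7_C, 6_A]
  Partition indices 1..3 around pivot 6_A -> [2_D, 6_B, 6_A, 7_C]
Final order: [2_D, 6_B, 6_A, 7_C]
Equal keys:
  value 6: originally 6_A, 6_B; after sorting 6_B, 6_A -> order changed
Equal keys were reordered, so Quick Sort is not stable: partition swaps elements across long distances and can reorder equal keys. (One such input is enough; an unstable sort may happen to preserve order on other inputs, but it gives no guarantee.)
Answer: Not stable


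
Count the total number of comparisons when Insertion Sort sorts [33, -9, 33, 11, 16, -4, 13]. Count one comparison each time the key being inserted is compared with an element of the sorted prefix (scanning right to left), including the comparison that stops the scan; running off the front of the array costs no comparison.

Insert -9: 33 > -9 (shift), reached front = 1 comparison(s) -> [-9, 33, 33, 11, 16, -4, 13]
Insert 33: 33 <= 33 (stop) = 1 comparison(s) -> [-9, 33, 33, 11, 16, -4, 13]
Insert 11: 33 > 11 (shift), 33 > 11 (shift), -9 <= 11 (stop) = 3 comparison(s) -> [-9, 11, 33, 33, 16, -4, 13]
Insert 16: 33 > 16 (shift), 33 > 16 (shift), 11 <= 16 (stop) = 3 comparison(s) -> [-9, 11, 16, 33, 33, -4, 13]
Insert -4: 33 > -4 (shift), 33 > -4 (shift), 16 > -4 (shift), 11 > -4 (shift), -9 <= -4 (stop) = 5 comparison(s) -> [-9, -4, 11, 16, 33, 33, 13]
Insert 13: 33 > 13 (shift), 33 > 13 (shift), 16 > 13 (shift), 11 <= 13 (stop) = 4 comparison(s) -> [-9, -4, 11, 13, 16, 33, 33]
Total comparisons: 1 + 1 + 3 + 3 + 5 + 4 = 17


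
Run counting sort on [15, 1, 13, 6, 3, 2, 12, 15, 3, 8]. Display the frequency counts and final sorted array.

Count array: [0, 1, 1, 2, 0, 0, 1, 0, 1, 0, 0, 0, 1, 1, 0, 2]
(count[i] = number of elements equal to i)
Cumulative count: [0, 1, 2, 4, 4, 4, 5, 5, 6, 6, 6, 6, 7, 8, 8, 10]
Sorted: [1, 2, 3, 3, 6, 8, 12, 13, 15, 15]


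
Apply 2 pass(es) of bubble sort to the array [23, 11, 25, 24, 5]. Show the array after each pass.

After pass 1: [11, 23, 24, 5, 25] (3 swaps)
After pass 2: [11, 23, 5, 24, 25] (1 swaps)
Total swaps: 4


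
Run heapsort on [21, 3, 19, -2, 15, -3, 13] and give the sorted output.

Build heap: [21, 15, 19, -2, 3, -3, 13]
Extract 21: [19, 15, 13, -2, 3, -3, 21]
Extract 19: [15, 3, 13, -2, -3, 19, 21]
Extract 15: [13, 3, -3, -2, 15, 19, 21]
Extract 13: [3, -2, -3, 13, 15, 19, 21]
Extract 3: [-2, -3, 3, 13, 15, 19, 21]
Extract -2: [-3, -2, 3, 13, 15, 19, 21]


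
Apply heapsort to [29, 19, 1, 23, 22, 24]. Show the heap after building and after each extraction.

Build heap: [29, 23, 24, 19, 22, 1]
Extract 29: [24, 23, 1, 19, 22, 29]
Extract 24: [23, 22, 1, 19, 24, 29]
Extract 23: [22, 19, 1, 23, 24, 29]
Extract 22: [19, 1, 22, 23, 24, 29]
Extract 19: [1, 19, 22, 23, 24, 29]


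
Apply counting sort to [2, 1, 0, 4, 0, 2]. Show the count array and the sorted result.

Count array: [2, 1, 2, 0, 1]
(count[i] = number of elements equal to i)
Cumulative count: [2, 3, 5, 5, 6]
Sorted: [0, 0, 1, 2, 2, 4]


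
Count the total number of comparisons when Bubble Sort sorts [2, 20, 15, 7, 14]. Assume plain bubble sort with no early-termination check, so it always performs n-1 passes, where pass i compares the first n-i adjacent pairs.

Pass 1: compare adjacent pairs (0,1)..(3,4) = 4 comparison(s), 3 swap(s) -> [2, 15, 7, 14, 20]
Pass 2: compare adjacent pairs (0,1)..(2,3) = 3 comparison(s), 2 swap(s) -> [2, 7, 14, 15, 20]
Pass 3: compare adjacent pairs (0,1)..(1,2) = 2 comparison(s), 0 swap(s) -> [2, 7, 14, 15, 20]
Pass 4: compare adjacent pairs (0,1)..(0,1) = 1 comparison(s), 0 swap(s) -> [2, 7, 14, 15, 20]
Total comparisons: 4 + 3 + 2 + 1 = 10


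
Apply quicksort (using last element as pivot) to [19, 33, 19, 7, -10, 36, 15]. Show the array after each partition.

Partition 1: pivot=15 at index 2 -> [7, -10, 15, 19, 33, 36, 19]
Partition 2: pivot=-10 at index 0 -> [-10, 7, 15, 19, 33, 36, 19]
Partition 3: pivot=19 at index 4 -> [-10, 7, 15, 19, 19, 36, 33]
Partition 4: pivot=33 at index 5 -> [-10, 7, 15, 19, 19, 33, 36]


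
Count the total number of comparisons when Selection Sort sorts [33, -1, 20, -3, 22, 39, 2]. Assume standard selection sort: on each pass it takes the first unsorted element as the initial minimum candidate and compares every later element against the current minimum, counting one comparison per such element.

Pass 1: scan indices 1..6 for the minimum = 6 comparison(s); min is -3, place at index 0 -> [-3, -1, 20, 33, 22, 39, 2]
Pass 2: scan indices 2..6 for the minimum = 5 comparison(s); min is -1, place at index 1 -> [-3, -1, 20, 33, 22, 39, 2]
Pass 3: scan indices 3..6 for the minimum = 4 comparison(s); min is 2, place at index 2 -> [-3, -1, 2, 33, 22, 39, 20]
Pass 4: scan indices 4..6 for the minimum = 3 comparison(s); min is 20, place at index 3 -> [-3, -1, 2, 20, 22, 39, 33]
Pass 5: scan indices 5..6 for the minimum = 2 comparison(s); min is 22, place at index 4 -> [-3, -1, 2, 20, 22, 39, 33]
Pass 6: scan indices 6..6 for the minimum = 1 comparison(s); min is 33, place at index 5 -> [-3, -1, 2, 20, 22, 33, 39]
Selection sort always scans the whole unsorted suffix, so the count is (n-1) + (n-2) + ... + 1 = n(n-1)/2 = 7*6/2 = 21 regardless of the input order.
Total comparisons: 6 + 5 + 4 + 3 + 2 + 1 = 21


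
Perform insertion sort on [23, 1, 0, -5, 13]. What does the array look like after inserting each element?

First element 23 is already 'sorted'
Insert 1: shifted 1 elements -> [1, 23, 0, -5, 13]
Insert 0: shifted 2 elements -> [0, 1, 23, -5, 13]
Insert -5: shifted 3 elements -> [-5, 0, 1, 23, 13]
Insert 13: shifted 1 elements -> [-5, 0, 1, 13, 23]


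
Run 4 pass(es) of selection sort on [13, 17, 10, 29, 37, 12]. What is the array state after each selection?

Pass 1: Select minimum 10 at index 2, swap -> [10, 17, 13, 29, 37, 12]
Pass 2: Select minimum 12 at index 5, swap -> [10, 12, 13, 29, 37, 17]
Pass 3: Select minimum 13 at index 2, swap -> [10, 12, 13, 29, 37, 17]
Pass 4: Select minimum 17 at index 5, swap -> [10, 12, 13, 17, 37, 29]


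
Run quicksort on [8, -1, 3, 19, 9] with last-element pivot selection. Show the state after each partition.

Partition 1: pivot=9 at index 3 -> [8, -1, 3, 9, 19]
Partition 2: pivot=3 at index 1 -> [-1, 3, 8, 9, 19]


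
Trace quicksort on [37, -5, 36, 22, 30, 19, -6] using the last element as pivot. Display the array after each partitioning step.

Partition 1: pivot=-6 at index 0 -> [-6, -5, 36, 22, 30, 19, 37]
Partition 2: pivot=37 at index 6 -> [-6, -5, 36, 22, 30, 19, 37]
Partition 3: pivot=19 at index 2 -> [-6, -5, 19, 22, 30, 36, 37]
Partition 4: pivot=36 at index 5 -> [-6, -5, 19, 22, 30, 36, 37]
Partition 5: pivot=30 at index 4 -> [-6, -5, 19, 22, 30, 36, 37]


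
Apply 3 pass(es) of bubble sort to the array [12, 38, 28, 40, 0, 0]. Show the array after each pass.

After pass 1: [12, 28, 38, 0, 0, 40] (3 swaps)
After pass 2: [12, 28, 0, 0, 38, 40] (2 swaps)
After pass 3: [12, 0, 0, 28, 38, 40] (2 swaps)
Total swaps: 7


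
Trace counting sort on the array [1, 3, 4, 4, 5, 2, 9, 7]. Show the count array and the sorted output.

Count array: [0, 1, 1, 1, 2, 1, 0, 1, 0, 1]
(count[i] = number of elements equal to i)
Cumulative count: [0, 1, 2, 3, 5, 6, 6, 7, 7, 8]
Sorted: [1, 2, 3, 4, 4, 5, 7, 9]


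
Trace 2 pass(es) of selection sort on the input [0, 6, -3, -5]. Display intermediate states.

Pass 1: Select minimum -5 at index 3, swap -> [-5, 6, -3, 0]
Pass 2: Select minimum -3 at index 2, swap -> [-5, -3, 6, 0]


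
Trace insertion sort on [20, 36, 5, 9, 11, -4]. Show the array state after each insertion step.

First element 20 is already 'sorted'
Insert 36: shifted 0 elements -> [20, 36, 5, 9, 11, -4]
Insert 5: shifted 2 elements -> [5, 20, 36, 9, 11, -4]
Insert 9: shifted 2 elements -> [5, 9, 20, 36, 11, -4]
Insert 11: shifted 2 elements -> [5, 9, 11, 20, 36, -4]
Insert -4: shifted 5 elements -> [-4, 5, 9, 11, 20, 36]


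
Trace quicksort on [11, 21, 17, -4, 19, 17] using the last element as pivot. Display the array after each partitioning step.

Partition 1: pivot=17 at index 3 -> [11, 17, -4, 17, 19, 21]
Partition 2: pivot=-4 at index 0 -> [-4, 17, 11, 17, 19, 21]
Partition 3: pivot=11 at index 1 -> [-4, 11, 17, 17, 19, 21]
Partition 4: pivot=21 at index 5 -> [-4, 11, 17, 17, 19, 21]


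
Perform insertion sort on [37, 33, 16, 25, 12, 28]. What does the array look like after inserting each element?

First element 37 is already 'sorted'
Insert 33: shifted 1 elements -> [33, 37, 16, 25, 12, 28]
Insert 16: shifted 2 elements -> [16, 33, 37, 25, 12, 28]
Insert 25: shifted 2 elements -> [16, 25, 33, 37, 12, 28]
Insert 12: shifted 4 elements -> [12, 16, 25, 33, 37, 28]
Insert 28: shifted 2 elements -> [12, 16, 25, 28, 33, 37]


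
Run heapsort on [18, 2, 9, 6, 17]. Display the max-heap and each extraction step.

Build heap: [18, 17, 9, 6, 2]
Extract 18: [17, 6, 9, 2, 18]
Extract 17: [9, 6, 2, 17, 18]
Extract 9: [6, 2, 9, 17, 18]
Extract 6: [2, 6, 9, 17, 18]


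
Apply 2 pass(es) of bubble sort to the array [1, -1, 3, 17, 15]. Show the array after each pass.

After pass 1: [-1, 1, 3, 15, 17] (2 swaps)
After pass 2: [-1, 1, 3, 15, 17] (0 swaps)
Total swaps: 2


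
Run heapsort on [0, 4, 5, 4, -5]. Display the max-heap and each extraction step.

Build heap: [5, 4, 0, 4, -5]
Extract 5: [4, 4, 0, -5, 5]
Extract 4: [4, -5, 0, 4, 5]
Extract 4: [0, -5, 4, 4, 5]
Extract 0: [-5, 0, 4, 4, 5]


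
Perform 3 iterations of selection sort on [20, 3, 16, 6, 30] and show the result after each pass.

Pass 1: Select minimum 3 at index 1, swap -> [3, 20, 16, 6, 30]
Pass 2: Select minimum 6 at index 3, swap -> [3, 6, 16, 20, 30]
Pass 3: Select minimum 16 at index 2, swap -> [3, 6, 16, 20, 30]


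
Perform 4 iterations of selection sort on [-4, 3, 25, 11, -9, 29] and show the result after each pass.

Pass 1: Select minimum -9 at index 4, swap -> [-9, 3, 25, 11, -4, 29]
Pass 2: Select minimum -4 at index 4, swap -> [-9, -4, 25, 11, 3, 29]
Pass 3: Select minimum 3 at index 4, swap -> [-9, -4, 3, 11, 25, 29]
Pass 4: Select minimum 11 at index 3, swap -> [-9, -4, 3, 11, 25, 29]


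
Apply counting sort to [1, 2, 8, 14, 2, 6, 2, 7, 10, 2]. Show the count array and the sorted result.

Count array: [0, 1, 4, 0, 0, 0, 1, 1, 1, 0, 1, 0, 0, 0, 1]
(count[i] = number of elements equal to i)
Cumulative count: [0, 1, 5, 5, 5, 5, 6, 7, 8, 8, 9, 9, 9, 9, 10]
Sorted: [1, 2, 2, 2, 2, 6, 7, 8, 10, 14]


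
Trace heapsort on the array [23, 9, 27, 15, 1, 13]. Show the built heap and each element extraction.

Build heap: [27, 15, 23, 9, 1, 13]
Extract 27: [23, 15, 13, 9, 1, 27]
Extract 23: [15, 9, 13, 1, 23, 27]
Extract 15: [13, 9, 1, 15, 23, 27]
Extract 13: [9, 1, 13, 15, 23, 27]
Extract 9: [1, 9, 13, 15, 23, 27]


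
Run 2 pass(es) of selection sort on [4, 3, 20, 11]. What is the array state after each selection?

Pass 1: Select minimum 3 at index 1, swap -> [3, 4, 20, 11]
Pass 2: Select minimum 4 at index 1, swap -> [3, 4, 20, 11]


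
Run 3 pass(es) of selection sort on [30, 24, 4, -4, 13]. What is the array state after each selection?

Pass 1: Select minimum -4 at index 3, swap -> [-4, 24, 4, 30, 13]
Pass 2: Select minimum 4 at index 2, swap -> [-4, 4, 24, 30, 13]
Pass 3: Select minimum 13 at index 4, swap -> [-4, 4, 13, 30, 24]


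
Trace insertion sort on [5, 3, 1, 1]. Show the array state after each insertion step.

First element 5 is already 'sorted'
Insert 3: shifted 1 elements -> [3, 5, 1, 1]
Insert 1: shifted 2 elements -> [1, 3, 5, 1]
Insert 1: shifted 2 elements -> [1, 1, 3, 5]


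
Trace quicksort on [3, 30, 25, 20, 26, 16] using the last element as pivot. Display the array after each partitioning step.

Partition 1: pivot=16 at index 1 -> [3, 16, 25, 20, 26, 30]
Partition 2: pivot=30 at index 5 -> [3, 16, 25, 20, 26, 30]
Partition 3: pivot=26 at index 4 -> [3, 16, 25, 20, 26, 30]
Partition 4: pivot=20 at index 2 -> [3, 16, 20, 25, 26, 30]


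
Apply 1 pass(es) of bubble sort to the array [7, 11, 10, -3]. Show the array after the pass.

After pass 1: [7, 10, -3, 11] (2 swaps)
Total swaps: 2


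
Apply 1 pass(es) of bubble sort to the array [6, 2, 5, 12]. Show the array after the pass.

After pass 1: [2, 5, 6, 12] (2 swaps)
Total swaps: 2


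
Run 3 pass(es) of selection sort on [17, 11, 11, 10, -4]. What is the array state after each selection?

Pass 1: Select minimum -4 at index 4, swap -> [-4, 11, 11, 10, 17]
Pass 2: Select minimum 10 at index 3, swap -> [-4, 10, 11, 11, 17]
Pass 3: Select minimum 11 at index 2, swap -> [-4, 10, 11, 11, 17]


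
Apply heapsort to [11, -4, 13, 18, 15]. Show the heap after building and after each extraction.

Build heap: [18, 15, 13, -4, 11]
Extract 18: [15, 11, 13, -4, 18]
Extract 15: [13, 11, -4, 15, 18]
Extract 13: [11, -4, 13, 15, 18]
Extract 11: [-4, 11, 13, 15, 18]


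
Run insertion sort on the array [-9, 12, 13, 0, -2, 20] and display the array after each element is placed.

First element -9 is already 'sorted'
Insert 12: shifted 0 elements -> [-9, 12, 13, 0, -2, 20]
Insert 13: shifted 0 elements -> [-9, 12, 13, 0, -2, 20]
Insert 0: shifted 2 elements -> [-9, 0, 12, 13, -2, 20]
Insert -2: shifted 3 elements -> [-9, -2, 0, 12, 13, 20]
Insert 20: shifted 0 elements -> [-9, -2, 0, 12, 13, 20]


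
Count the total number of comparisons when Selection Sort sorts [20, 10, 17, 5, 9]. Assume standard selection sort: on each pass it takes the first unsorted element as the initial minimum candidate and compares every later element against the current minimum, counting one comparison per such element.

Pass 1: scan indices 1..4 for the minimum = 4 comparison(s); min is 5, place at index 0 -> [5, 10, 17, 20, 9]
Pass 2: scan indices 2..4 for the minimum = 3 comparison(s); min is 9, place at index 1 -> [5, 9, 17, 20, 10]
Pass 3: scan indices 3..4 for the minimum = 2 comparison(s); min is 10, place at index 2 -> [5, 9, 10, 20, 17]
Pass 4: scan indices 4..4 for the minimum = 1 comparison(s); min is 17, place at index 3 -> [5, 9, 10, 17, 20]
Selection sort always scans the whole unsorted suffix, so the count is (n-1) + (n-2) + ... + 1 = n(n-1)/2 = 5*4/2 = 10 regardless of the input order.
Total comparisons: 4 + 3 + 2 + 1 = 10


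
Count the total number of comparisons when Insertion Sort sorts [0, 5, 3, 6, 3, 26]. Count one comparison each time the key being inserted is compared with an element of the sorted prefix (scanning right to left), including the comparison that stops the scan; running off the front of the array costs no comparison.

Insert 5: 0 <= 5 (stop) = 1 comparison(s) -> [0, 5, 3, 6, 3, 26]
Insert 3: 5 > 3 (shift), 0 <= 3 (stop) = 2 comparison(s) -> [0, 3, 5, 6, 3, 26]
Insert 6: 5 <= 6 (stop) = 1 comparison(s) -> [0, 3, 5, 6, 3, 26]
Insert 3: 6 > 3 (shift), 5 > 3 (shift), 3 <= 3 (stop) = 3 comparison(s) -> [0, 3, 3, 5, 6, 26]
Insert 26: 6 <= 26 (stop) = 1 comparison(s) -> [0, 3, 3, 5, 6, 26]
Total comparisons: 1 + 2 + 1 + 3 + 1 = 8


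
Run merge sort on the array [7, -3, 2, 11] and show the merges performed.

Divide and conquer:
  Merge [7] + [-3] -> [-3, 7]
  Merge [2] + [11] -> [2, 11]
  Merge [-3, 7] + [2, 11] -> [-3, 2, 7, 11]


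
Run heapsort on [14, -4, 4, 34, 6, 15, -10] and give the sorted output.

Build heap: [34, 14, 15, -4, 6, 4, -10]
Extract 34: [15, 14, 4, -4, 6, -10, 34]
Extract 15: [14, 6, 4, -4, -10, 15, 34]
Extract 14: [6, -4, 4, -10, 14, 15, 34]
Extract 6: [4, -4, -10, 6, 14, 15, 34]
Extract 4: [-4, -10, 4, 6, 14, 15, 34]
Extract -4: [-10, -4, 4, 6, 14, 15, 34]


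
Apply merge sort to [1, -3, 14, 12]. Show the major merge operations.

Divide and conquer:
  Merge [1] + [-3] -> [-3, 1]
  Merge [14] + [12] -> [12, 14]
  Merge [-3, 1] + [12, 14] -> [-3, 1, 12, 14]


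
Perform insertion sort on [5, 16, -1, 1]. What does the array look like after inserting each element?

First element 5 is already 'sorted'
Insert 16: shifted 0 elements -> [5, 16, -1, 1]
Insert -1: shifted 2 elements -> [-1, 5, 16, 1]
Insert 1: shifted 2 elements -> [-1, 1, 5, 16]


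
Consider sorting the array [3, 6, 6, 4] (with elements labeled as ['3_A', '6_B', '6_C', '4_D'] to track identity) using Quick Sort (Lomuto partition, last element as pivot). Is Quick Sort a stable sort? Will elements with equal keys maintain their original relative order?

Trace Quick Sort on the labeled array (the key is the number; the letter only tracks identity):
  Partition indices 0..3 around pivot 4_D -> [3_A, 4_D, 6_C, 6_B]
  Partition indices 2..3 around pivot 6_B -> [3_A, 4_D, 6_C, 6_B]
Final order: [3_A, 4_D, 6_C, 6_B]
Equal keys:
  value 6: originally 6_B, 6_C; after sorting 6_C, 6_B -> order changed
Equal keys were reordered, so Quick Sort is not stable: partition swaps elements across long distances and can reorder equal keys. (One such input is enough; an unstable sort may happen to preserve order on other inputs, but it gives no guarantee.)
Answer: Not stable


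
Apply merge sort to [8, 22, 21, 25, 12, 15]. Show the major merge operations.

Divide and conquer:
  Merge [22] + [21] -> [21, 22]
  Merge [8] + [21, 22] -> [8, 21, 22]
  Merge [12] + [15] -> [12, 15]
  Merge [25] + [12, 15] -> [12, 15, 25]
  Merge [8, 21, 22] + [12, 15, 25] -> [8, 12, 15, 21, 22, 25]


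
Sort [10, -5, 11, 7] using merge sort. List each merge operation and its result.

Divide and conquer:
  Merge [10] + [-5] -> [-5, 10]
  Merge [11] + [7] -> [7, 11]
  Merge [-5, 10] + [7, 11] -> [-5, 7, 10, 11]


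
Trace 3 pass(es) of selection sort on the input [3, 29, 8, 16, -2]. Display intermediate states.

Pass 1: Select minimum -2 at index 4, swap -> [-2, 29, 8, 16, 3]
Pass 2: Select minimum 3 at index 4, swap -> [-2, 3, 8, 16, 29]
Pass 3: Select minimum 8 at index 2, swap -> [-2, 3, 8, 16, 29]


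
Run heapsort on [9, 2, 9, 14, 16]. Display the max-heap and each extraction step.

Build heap: [16, 14, 9, 9, 2]
Extract 16: [14, 9, 9, 2, 16]
Extract 14: [9, 2, 9, 14, 16]
Extract 9: [9, 2, 9, 14, 16]
Extract 9: [2, 9, 9, 14, 16]


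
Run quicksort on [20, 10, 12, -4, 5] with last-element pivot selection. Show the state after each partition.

Partition 1: pivot=5 at index 1 -> [-4, 5, 12, 20, 10]
Partition 2: pivot=10 at index 2 -> [-4, 5, 10, 20, 12]
Partition 3: pivot=12 at index 3 -> [-4, 5, 10, 12, 20]


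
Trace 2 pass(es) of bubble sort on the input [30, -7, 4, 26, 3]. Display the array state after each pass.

After pass 1: [-7, 4, 26, 3, 30] (4 swaps)
After pass 2: [-7, 4, 3, 26, 30] (1 swaps)
Total swaps: 5


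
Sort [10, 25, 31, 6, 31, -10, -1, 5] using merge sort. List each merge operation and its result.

Divide and conquer:
  Merge [10] + [25] -> [10, 25]
  Merge [31] + [6] -> [6, 31]
  Merge [10, 25] + [6, 31] -> [6, 10, 25, 31]
  Merge [31] + [-10] -> [-10, 31]
  Merge [-1] + [5] -> [-1, 5]
  Merge [-10, 31] + [-1, 5] -> [-10, -1, 5, 31]
  Merge [6, 10, 25, 31] + [-10, -1, 5, 31] -> [-10, -1, 5, 6, 10, 25, 31, 31]


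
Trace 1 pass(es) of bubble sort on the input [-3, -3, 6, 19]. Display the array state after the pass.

After pass 1: [-3, -3, 6, 19] (0 swaps)
Total swaps: 0


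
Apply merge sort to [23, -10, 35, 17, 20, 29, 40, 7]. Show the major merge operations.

Divide and conquer:
  Merge [23] + [-10] -> [-10, 23]
  Merge [35] + [17] -> [17, 35]
  Merge [-10, 23] + [17, 35] -> [-10, 17, 23, 35]
  Merge [20] + [29] -> [20, 29]
  Merge [40] + [7] -> [7, 40]
  Merge [20, 29] + [7, 40] -> [7, 20, 29, 40]
  Merge [-10, 17, 23, 35] + [7, 20, 29, 40] -> [-10, 7, 17, 20, 23, 29, 35, 40]
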